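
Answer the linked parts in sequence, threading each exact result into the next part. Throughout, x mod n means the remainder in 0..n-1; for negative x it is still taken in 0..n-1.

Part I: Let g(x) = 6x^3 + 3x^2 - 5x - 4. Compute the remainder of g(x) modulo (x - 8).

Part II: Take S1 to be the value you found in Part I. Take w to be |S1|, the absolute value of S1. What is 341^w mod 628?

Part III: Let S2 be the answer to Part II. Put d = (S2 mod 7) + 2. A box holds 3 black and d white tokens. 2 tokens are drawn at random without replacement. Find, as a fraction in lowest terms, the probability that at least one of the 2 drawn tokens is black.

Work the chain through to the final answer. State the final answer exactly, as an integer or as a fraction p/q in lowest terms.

9/14

Part I: remainder = value at the root: 6*(8)^3 + 3*(8)^2 - 5*(8)^1 - 4 = (3072) + (192) + (-40) + (-4) = 3220; answer 3220
Part II: S1 = 3220; w = 3220; squarings mod 628: 341^1=341, 341^2=101, 341^4=153, 341^8=173, 341^16=413, 341^32=381, 341^64=93, 341^128=485, 341^256=353, 341^512=265, 341^1024=517, 341^2048=389; 341^3220 = 341^4 * 341^16 * 341^128 * 341^1024 * 341^2048 = 353 (mod 628); answer 353
Part III: S2 = 353; d = 5; total draws C(8,2) = 28; complement C(5,2) = 10; favorable 28 - 10 = 18; P = 9/14; answer 9/14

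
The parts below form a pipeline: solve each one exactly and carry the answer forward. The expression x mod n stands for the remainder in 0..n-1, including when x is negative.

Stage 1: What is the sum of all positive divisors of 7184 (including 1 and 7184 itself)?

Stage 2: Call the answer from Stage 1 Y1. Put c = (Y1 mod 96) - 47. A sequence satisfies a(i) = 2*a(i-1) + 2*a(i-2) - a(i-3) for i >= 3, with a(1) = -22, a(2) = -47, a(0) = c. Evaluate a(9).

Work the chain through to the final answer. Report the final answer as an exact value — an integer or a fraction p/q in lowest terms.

Stage 1: 7184 = 2^4 * 449; sigma = (1 + 2 + 4 + 8 + 16) * (1 + 449) = 31 * 450 = 13950; answer 13950
Stage 2: Y1 = 13950; c = -17; a(3) = 2*(-47) + 2*(-22) - 1*(-17) = -121; iterating: a(3)=-121, a(4)=-314, a(5)=-823, a(6)=-2153, a(7)=-5638, a(8)=-14759, a(9)=-38641; answer -38641

-38641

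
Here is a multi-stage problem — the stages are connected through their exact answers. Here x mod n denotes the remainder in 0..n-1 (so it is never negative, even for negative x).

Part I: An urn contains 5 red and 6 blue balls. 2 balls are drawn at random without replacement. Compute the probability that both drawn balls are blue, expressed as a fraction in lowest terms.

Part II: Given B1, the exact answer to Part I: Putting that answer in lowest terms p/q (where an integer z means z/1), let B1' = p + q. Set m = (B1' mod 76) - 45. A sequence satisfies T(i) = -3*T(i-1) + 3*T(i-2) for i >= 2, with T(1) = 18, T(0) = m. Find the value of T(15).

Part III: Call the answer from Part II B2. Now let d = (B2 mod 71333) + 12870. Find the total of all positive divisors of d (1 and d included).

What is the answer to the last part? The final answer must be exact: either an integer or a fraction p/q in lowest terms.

Part I: total draws C(11,2) = 55; favorable C(6,2) = 15; P = 3/11; answer 3/11
Part II: B1 = 3/11; threaded value p + q = 14; m = -31; T(2) = -3*(18) + 3*(-31) = -147; iterating: T(2)=-147, T(3)=495, T(4)=-1926, T(5)=7263, T(6)=-27567, T(7)=104490, T(8)=-396171, T(9)=1501983, T(10)=-5694462, T(11)=21589335, T(12)=-81851391, T(13)=310322178, T(14)=-1176520707, T(15)=4460528655; answer 4460528655
Part III: B2 = 4460528655; d = 17702; 17702 = 2 * 53 * 167; sigma = (1 + 2) * (1 + 53) * (1 + 167) = 3 * 54 * 168 = 27216; answer 27216

27216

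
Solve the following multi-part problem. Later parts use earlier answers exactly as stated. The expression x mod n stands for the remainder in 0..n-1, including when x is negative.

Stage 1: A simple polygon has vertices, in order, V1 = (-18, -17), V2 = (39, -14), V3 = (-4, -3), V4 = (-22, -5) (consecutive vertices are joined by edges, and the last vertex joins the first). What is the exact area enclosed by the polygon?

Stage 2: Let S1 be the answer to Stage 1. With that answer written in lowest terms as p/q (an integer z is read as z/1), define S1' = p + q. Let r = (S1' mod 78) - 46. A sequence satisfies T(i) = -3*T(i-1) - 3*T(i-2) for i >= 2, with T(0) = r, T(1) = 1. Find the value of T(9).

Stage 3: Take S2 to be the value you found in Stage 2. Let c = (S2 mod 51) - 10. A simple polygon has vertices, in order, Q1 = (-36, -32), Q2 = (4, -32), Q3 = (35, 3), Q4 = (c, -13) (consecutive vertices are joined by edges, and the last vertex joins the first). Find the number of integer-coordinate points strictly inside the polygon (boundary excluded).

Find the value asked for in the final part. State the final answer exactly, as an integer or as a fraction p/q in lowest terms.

Stage 1: cross terms: (-18*-14 - 39*-17)=915, (39*-3 - -4*-14)=-173, (-4*-5 - -22*-3)=-46, (-22*-17 - -18*-5)=284; twice the area = |980| = 980; area = 490; answer 490
Stage 2: S1 = 490; threaded value p + q = 491; r = -23; T(2) = -3*(1) - 3*(-23) = 66; iterating: T(2)=66, T(3)=-201, T(4)=405, T(5)=-612, T(6)=621, T(7)=-27, T(8)=-1782, T(9)=5427; answer 5427
Stage 3: S2 = 5427; c = 11; cross terms: (-36*-32 - 4*-32)=1280, (4*3 - 35*-32)=1132, (35*-13 - 11*3)=-488, (11*-32 - -36*-13)=-820; twice the area = |1104| = 1104; area = 552; boundary points = 40 + 1 + 8 + 1 = 50; strictly interior points = area - boundary/2 + 1 = 528; answer 528

528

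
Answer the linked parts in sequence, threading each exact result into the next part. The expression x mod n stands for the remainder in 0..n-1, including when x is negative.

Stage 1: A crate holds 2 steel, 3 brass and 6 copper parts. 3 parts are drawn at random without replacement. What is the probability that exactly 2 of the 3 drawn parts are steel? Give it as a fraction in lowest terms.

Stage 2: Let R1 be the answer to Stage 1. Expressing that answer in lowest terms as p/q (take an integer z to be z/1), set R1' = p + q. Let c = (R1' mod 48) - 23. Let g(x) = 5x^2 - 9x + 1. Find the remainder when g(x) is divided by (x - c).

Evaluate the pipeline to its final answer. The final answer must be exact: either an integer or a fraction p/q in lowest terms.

963

Stage 1: total draws C(11,3) = 165; favorable C(2,2)*C(9,1) = 9; P = 3/55; answer 3/55
Stage 2: R1 = 3/55; threaded value p + q = 58; c = -13; remainder = value at the root: 5*(-13)^2 - 9*(-13)^1 + 1 = (845) + (117) + (1) = 963; answer 963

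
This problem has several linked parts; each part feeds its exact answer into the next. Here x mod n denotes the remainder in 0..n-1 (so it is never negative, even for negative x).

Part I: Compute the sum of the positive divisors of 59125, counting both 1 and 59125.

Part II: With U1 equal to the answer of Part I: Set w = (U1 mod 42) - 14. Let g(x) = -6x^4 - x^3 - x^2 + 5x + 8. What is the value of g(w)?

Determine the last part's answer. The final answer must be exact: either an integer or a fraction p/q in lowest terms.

Part I: 59125 = 5^3 * 11 * 43; sigma = (1 + 5 + 25 + 125) * (1 + 11) * (1 + 43) = 156 * 12 * 44 = 82368; answer 82368
Part II: U1 = 82368; w = -8; -6*(-8)^4 - 1*(-8)^3 - 1*(-8)^2 + 5*(-8)^1 + 8 = (-24576) + (512) + (-64) + (-40) + (8) = -24160; answer -24160

-24160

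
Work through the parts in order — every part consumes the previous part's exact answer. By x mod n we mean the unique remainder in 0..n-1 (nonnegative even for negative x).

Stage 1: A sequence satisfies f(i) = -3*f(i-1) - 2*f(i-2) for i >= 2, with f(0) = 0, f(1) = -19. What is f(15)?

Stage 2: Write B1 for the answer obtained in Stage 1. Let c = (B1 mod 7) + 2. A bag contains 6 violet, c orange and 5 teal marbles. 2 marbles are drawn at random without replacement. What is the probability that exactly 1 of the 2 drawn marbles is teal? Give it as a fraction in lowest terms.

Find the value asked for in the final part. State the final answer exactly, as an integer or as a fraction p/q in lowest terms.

Stage 1: f(2) = -3*(-19) - 2*(0) = 57; iterating: f(2)=57, f(3)=-133, f(4)=285, f(5)=-589, f(6)=1197, f(7)=-2413, f(8)=4845, f(9)=-9709, f(10)=19437, f(11)=-38893, f(12)=77805, f(13)=-155629, f(14)=311277, f(15)=-622573; answer -622573
Stage 2: B1 = -622573; c = 2; total draws C(13,2) = 78; favorable C(5,1)*C(8,1) = 40; P = 20/39; answer 20/39

20/39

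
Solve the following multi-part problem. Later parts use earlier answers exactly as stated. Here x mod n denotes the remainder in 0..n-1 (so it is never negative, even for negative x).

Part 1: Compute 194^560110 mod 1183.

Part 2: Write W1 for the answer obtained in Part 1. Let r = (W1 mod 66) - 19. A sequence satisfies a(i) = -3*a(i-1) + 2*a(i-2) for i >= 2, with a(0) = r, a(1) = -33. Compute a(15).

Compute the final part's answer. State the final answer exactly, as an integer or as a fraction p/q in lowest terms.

-2454520185

Part 1: squarings mod 1183: 194^1=194, 194^2=963, 194^4=1080, 194^8=1145, 194^16=261, 194^32=690, 194^64=534, 194^128=53, 194^256=443, 194^512=1054, 194^1024=79, 194^2048=326, 194^4096=989, 194^8192=963, 194^16384=1080, 194^32768=1145, 194^65536=261, 194^131072=690, 194^262144=534, 194^524288=53; 194^560110 = 194^2 * 194^4 * 194^8 * 194^32 * 194^64 * 194^128 * 194^256 * 194^512 * 194^2048 * 194^32768 * 194^524288 = 716 (mod 1183); answer 716
Part 2: W1 = 716; r = 37; a(2) = -3*(-33) + 2*(37) = 173; iterating: a(2)=173, a(3)=-585, a(4)=2101, a(5)=-7473, a(6)=26621, a(7)=-94809, a(8)=337669, a(9)=-1202625, a(10)=4283213, a(11)=-15254889, a(12)=54331093, a(13)=-193503057, a(14)=689171357, a(15)=-2454520185; answer -2454520185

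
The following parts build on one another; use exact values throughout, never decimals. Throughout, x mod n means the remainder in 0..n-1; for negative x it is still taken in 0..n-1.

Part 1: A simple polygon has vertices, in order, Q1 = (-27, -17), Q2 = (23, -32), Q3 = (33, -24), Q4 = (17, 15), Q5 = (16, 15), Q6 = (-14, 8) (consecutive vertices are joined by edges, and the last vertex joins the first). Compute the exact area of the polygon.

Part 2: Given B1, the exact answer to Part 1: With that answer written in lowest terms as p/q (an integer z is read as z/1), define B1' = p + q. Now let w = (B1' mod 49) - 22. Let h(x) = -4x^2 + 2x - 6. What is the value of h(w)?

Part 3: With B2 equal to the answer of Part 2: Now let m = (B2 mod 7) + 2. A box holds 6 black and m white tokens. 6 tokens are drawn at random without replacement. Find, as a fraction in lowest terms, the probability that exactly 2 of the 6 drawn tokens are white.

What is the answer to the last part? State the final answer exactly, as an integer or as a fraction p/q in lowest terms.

3/7

Part 1: cross terms: (-27*-32 - 23*-17)=1255, (23*-24 - 33*-32)=504, (33*15 - 17*-24)=903, (17*15 - 16*15)=15, (16*8 - -14*15)=338, (-14*-17 - -27*8)=454; twice the area = |3469| = 3469; area = 3469/2; answer 3469/2
Part 2: B1 = 3469/2; threaded value p + q = 3471; w = 19; -4*(19)^2 + 2*(19)^1 - 6 = (-1444) + (38) + (-6) = -1412; answer -1412
Part 3: B2 = -1412; m = 4; total draws C(10,6) = 210; favorable C(4,2)*C(6,4) = 90; P = 3/7; answer 3/7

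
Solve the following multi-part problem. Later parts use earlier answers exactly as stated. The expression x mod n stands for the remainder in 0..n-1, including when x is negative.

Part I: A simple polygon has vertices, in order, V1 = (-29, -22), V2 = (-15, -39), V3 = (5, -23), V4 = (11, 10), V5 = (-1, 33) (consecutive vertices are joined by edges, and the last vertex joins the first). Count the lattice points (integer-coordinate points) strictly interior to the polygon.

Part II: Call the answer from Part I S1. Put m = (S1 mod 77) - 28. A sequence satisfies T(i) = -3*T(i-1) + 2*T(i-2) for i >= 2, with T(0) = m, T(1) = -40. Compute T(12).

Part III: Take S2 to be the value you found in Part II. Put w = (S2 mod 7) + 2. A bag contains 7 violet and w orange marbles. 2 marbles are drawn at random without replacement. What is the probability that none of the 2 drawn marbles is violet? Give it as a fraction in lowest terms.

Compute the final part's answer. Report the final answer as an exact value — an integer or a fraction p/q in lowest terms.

Part I: cross terms: (-29*-39 - -15*-22)=801, (-15*-23 - 5*-39)=540, (5*10 - 11*-23)=303, (11*33 - -1*10)=373, (-1*-22 - -29*33)=979; twice the area = |2996| = 2996; area = 1498; boundary points = 1 + 4 + 3 + 1 + 1 = 10; strictly interior points = area - boundary/2 + 1 = 1494; answer 1494
Part II: S1 = 1494; m = 3; T(2) = -3*(-40) + 2*(3) = 126; iterating: T(2)=126, T(3)=-458, T(4)=1626, T(5)=-5794, T(6)=20634, T(7)=-73490, T(8)=261738, T(9)=-932194, T(10)=3320058, T(11)=-11824562, T(12)=42113802; answer 42113802
Part III: S2 = 42113802; w = 5; total draws C(12,2) = 66; favorable C(5,2) = 10; P = 5/33; answer 5/33

5/33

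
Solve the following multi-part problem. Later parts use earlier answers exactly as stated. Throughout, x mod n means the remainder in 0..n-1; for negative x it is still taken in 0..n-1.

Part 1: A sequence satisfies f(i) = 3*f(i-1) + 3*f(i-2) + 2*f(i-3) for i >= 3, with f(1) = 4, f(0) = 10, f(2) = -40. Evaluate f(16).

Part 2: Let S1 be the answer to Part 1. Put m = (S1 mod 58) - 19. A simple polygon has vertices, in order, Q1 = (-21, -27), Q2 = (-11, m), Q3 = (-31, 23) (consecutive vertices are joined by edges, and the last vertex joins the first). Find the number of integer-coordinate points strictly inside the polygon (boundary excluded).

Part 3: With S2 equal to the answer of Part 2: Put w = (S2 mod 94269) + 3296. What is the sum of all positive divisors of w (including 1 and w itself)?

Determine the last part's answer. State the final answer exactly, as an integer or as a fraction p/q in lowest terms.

Part 1: f(3) = 3*(-40) + 3*(4) + 2*(10) = -88; iterating: f(3)=-88, f(4)=-376, f(5)=-1472, f(6)=-5720, f(7)=-22328, f(8)=-87088, f(9)=-339688, f(10)=-1324984, f(11)=-5168192, f(12)=-20158904, f(13)=-78631256, f(14)=-306706864, f(15)=-1196332168, f(16)=-4666379608; answer -4666379608
Part 2: S1 = -4666379608; m = -9; cross terms: (-21*-9 - -11*-27)=-108, (-11*23 - -31*-9)=-532, (-31*-27 - -21*23)=1320; twice the area = |680| = 680; area = 340; boundary points = 2 + 4 + 10 = 16; strictly interior points = area - boundary/2 + 1 = 333; answer 333
Part 3: S2 = 333; w = 3629; 3629 = 19 * 191; sigma = (1 + 19) * (1 + 191) = 20 * 192 = 3840; answer 3840

3840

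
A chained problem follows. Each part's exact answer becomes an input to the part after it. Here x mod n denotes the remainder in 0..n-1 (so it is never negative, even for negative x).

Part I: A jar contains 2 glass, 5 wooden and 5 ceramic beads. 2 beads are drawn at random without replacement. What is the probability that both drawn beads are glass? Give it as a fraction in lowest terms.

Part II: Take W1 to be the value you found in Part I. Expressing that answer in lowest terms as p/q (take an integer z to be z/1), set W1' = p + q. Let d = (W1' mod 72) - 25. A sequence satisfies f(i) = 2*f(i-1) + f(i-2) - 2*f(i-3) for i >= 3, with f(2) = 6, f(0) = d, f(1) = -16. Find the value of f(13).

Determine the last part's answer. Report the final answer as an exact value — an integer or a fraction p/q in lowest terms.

-98296

Part I: total draws C(12,2) = 66; favorable C(2,2) = 1; P = 1/66; answer 1/66
Part II: W1 = 1/66; threaded value p + q = 67; d = 42; f(3) = 2*(6) + 1*(-16) - 2*(42) = -88; iterating: f(3)=-88, f(4)=-138, f(5)=-376, f(6)=-714, f(7)=-1528, f(8)=-3018, f(9)=-6136, f(10)=-12234, f(11)=-24568, f(12)=-49098, f(13)=-98296; answer -98296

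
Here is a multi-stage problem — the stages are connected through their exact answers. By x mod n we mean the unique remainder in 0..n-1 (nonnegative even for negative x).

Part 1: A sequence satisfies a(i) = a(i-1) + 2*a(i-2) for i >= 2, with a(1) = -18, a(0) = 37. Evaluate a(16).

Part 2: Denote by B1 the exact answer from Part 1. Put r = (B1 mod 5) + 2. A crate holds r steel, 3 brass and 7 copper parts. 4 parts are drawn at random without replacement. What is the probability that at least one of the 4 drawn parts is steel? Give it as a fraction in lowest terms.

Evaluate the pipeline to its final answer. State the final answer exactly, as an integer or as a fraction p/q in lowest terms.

Part 1: a(2) = 1*(-18) + 2*(37) = 56; iterating: a(2)=56, a(3)=20, a(4)=132, a(5)=172, a(6)=436, a(7)=780, a(8)=1652, a(9)=3212, a(10)=6516, a(11)=12940, a(12)=25972, a(13)=51852, a(14)=103796, a(15)=207500, a(16)=415092; answer 415092
Part 2: B1 = 415092; r = 4; total draws C(14,4) = 1001; complement C(10,4) = 210; favorable 1001 - 210 = 791; P = 113/143; answer 113/143

113/143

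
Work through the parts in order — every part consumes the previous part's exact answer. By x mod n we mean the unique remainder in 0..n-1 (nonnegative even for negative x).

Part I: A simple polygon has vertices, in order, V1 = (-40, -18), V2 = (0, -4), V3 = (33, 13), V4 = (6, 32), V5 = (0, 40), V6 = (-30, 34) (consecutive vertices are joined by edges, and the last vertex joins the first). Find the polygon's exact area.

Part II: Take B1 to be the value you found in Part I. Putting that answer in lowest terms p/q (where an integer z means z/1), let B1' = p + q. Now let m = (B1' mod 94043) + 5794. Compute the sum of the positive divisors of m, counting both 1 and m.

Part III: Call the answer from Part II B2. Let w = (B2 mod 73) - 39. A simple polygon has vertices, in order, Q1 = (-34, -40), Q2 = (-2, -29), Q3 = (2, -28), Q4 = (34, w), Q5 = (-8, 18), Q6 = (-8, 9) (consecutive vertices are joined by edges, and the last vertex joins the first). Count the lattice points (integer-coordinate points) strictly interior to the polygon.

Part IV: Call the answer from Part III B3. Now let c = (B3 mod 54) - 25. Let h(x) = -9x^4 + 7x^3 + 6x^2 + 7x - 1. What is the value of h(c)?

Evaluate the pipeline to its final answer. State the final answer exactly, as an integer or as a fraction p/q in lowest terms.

Part I: cross terms: (-40*-4 - 0*-18)=160, (0*13 - 33*-4)=132, (33*32 - 6*13)=978, (6*40 - 0*32)=240, (0*34 - -30*40)=1200, (-30*-18 - -40*34)=1900; twice the area = |4610| = 4610; area = 2305; answer 2305
Part II: B1 = 2305; threaded value p + q = 2306; m = 8100; 8100 = 2^2 * 3^4 * 5^2; sigma = (1 + 2 + 4) * (1 + 3 + 9 + 27 + 81) * (1 + 5 + 25) = 7 * 121 * 31 = 26257; answer 26257
Part III: B2 = 26257; w = 11; cross terms: (-34*-29 - -2*-40)=906, (-2*-28 - 2*-29)=114, (2*11 - 34*-28)=974, (34*18 - -8*11)=700, (-8*9 - -8*18)=72, (-8*-40 - -34*9)=626; twice the area = |3392| = 3392; area = 1696; boundary points = 1 + 1 + 1 + 7 + 9 + 1 = 20; strictly interior points = area - boundary/2 + 1 = 1687; answer 1687
Part IV: B3 = 1687; c = -12; -9*(-12)^4 + 7*(-12)^3 + 6*(-12)^2 + 7*(-12)^1 - 1 = (-186624) + (-12096) + (864) + (-84) + (-1) = -197941; answer -197941

-197941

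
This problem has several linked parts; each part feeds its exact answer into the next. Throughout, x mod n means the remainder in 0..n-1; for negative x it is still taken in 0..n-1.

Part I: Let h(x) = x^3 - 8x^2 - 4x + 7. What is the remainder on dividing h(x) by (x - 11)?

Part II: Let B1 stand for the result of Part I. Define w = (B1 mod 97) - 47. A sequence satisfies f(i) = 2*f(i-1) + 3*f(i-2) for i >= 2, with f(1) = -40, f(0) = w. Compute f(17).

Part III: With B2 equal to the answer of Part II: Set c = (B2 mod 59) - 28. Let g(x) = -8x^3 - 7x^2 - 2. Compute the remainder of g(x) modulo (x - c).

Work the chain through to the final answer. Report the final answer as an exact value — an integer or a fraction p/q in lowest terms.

-57401

Part I: remainder = value at the root: 1*(11)^3 - 8*(11)^2 - 4*(11)^1 + 7 = (1331) + (-968) + (-44) + (7) = 326; answer 326
Part II: B1 = 326; w = -12; f(2) = 2*(-40) + 3*(-12) = -116; iterating: f(2)=-116, f(3)=-352, f(4)=-1052, f(5)=-3160, f(6)=-9476, f(7)=-28432, f(8)=-85292, f(9)=-255880, f(10)=-767636, f(11)=-2302912, f(12)=-6908732, f(13)=-20726200, f(14)=-62178596, f(15)=-186535792, f(16)=-559607372, f(17)=-1678822120; answer -1678822120
Part III: B2 = -1678822120; c = 19; remainder = value at the root: -8*(19)^3 - 7*(19)^2 - 2 = (-54872) + (-2527) + (-2) = -57401; answer -57401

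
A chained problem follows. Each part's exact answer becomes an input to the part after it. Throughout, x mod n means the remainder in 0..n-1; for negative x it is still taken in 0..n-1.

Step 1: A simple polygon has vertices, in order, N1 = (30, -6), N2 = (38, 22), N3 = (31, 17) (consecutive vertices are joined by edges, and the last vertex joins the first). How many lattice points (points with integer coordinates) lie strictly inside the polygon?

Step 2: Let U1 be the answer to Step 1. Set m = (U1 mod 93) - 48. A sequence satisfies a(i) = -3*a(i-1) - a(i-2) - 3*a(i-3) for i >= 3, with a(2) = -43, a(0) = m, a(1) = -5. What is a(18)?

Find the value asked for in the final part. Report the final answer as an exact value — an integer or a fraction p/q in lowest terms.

-581130763

Step 1: cross terms: (30*22 - 38*-6)=888, (38*17 - 31*22)=-36, (31*-6 - 30*17)=-696; twice the area = |156| = 156; area = 78; boundary points = 4 + 1 + 1 = 6; strictly interior points = area - boundary/2 + 1 = 76; answer 76
Step 2: U1 = 76; m = 28; a(3) = -3*(-43) - 1*(-5) - 3*(28) = 50; iterating: a(3)=50, a(4)=-92, a(5)=355, a(6)=-1123, a(7)=3290, a(8)=-9812, a(9)=29515, a(10)=-88603, a(11)=265730, a(12)=-797132, a(13)=2391475, a(14)=-7174483, a(15)=21523370, a(16)=-64570052, a(17)=193710235, a(18)=-581130763; answer -581130763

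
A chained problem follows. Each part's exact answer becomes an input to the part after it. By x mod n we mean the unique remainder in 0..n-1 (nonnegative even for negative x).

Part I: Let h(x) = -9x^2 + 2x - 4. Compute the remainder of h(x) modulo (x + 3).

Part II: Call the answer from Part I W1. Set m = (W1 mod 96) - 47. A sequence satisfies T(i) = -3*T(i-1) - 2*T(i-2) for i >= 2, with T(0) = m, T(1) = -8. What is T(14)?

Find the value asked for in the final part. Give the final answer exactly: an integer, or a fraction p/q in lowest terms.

819108

Part I: remainder = value at the root: -9*(-3)^2 + 2*(-3)^1 - 4 = (-81) + (-6) + (-4) = -91; answer -91
Part II: W1 = -91; m = -42; T(2) = -3*(-8) - 2*(-42) = 108; iterating: T(2)=108, T(3)=-308, T(4)=708, T(5)=-1508, T(6)=3108, T(7)=-6308, T(8)=12708, T(9)=-25508, T(10)=51108, T(11)=-102308, T(12)=204708, T(13)=-409508, T(14)=819108; answer 819108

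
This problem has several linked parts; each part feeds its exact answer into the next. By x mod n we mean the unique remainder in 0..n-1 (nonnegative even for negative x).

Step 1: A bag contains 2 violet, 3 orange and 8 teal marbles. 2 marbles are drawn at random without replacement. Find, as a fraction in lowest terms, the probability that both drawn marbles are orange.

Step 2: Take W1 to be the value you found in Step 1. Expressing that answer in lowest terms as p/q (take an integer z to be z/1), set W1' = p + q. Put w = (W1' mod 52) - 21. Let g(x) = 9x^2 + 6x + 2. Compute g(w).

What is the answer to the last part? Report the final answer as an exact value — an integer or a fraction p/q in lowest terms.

Step 1: total draws C(13,2) = 78; favorable C(3,2) = 3; P = 1/26; answer 1/26
Step 2: W1 = 1/26; threaded value p + q = 27; w = 6; 9*(6)^2 + 6*(6)^1 + 2 = (324) + (36) + (2) = 362; answer 362

362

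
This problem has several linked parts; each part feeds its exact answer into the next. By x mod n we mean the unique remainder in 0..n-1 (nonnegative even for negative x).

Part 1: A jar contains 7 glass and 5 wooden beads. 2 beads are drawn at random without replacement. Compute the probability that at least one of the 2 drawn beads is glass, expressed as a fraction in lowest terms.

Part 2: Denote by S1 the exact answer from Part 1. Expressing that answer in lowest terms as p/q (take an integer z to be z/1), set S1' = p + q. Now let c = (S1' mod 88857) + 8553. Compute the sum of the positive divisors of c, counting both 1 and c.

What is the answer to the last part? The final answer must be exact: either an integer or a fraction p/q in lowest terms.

Part 1: total draws C(12,2) = 66; complement C(5,2) = 10; favorable 66 - 10 = 56; P = 28/33; answer 28/33
Part 2: S1 = 28/33; threaded value p + q = 61; c = 8614; 8614 = 2 * 59 * 73; sigma = (1 + 2) * (1 + 59) * (1 + 73) = 3 * 60 * 74 = 13320; answer 13320

13320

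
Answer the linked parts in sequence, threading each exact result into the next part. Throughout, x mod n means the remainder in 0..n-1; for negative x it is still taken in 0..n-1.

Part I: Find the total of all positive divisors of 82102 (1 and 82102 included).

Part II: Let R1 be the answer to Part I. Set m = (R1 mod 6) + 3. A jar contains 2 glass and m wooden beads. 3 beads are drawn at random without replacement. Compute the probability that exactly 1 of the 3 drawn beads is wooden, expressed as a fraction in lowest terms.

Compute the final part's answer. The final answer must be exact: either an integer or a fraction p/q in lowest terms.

Part I: 82102 = 2 * 41051; sigma = (1 + 2) * (1 + 41051) = 3 * 41052 = 123156; answer 123156
Part II: R1 = 123156; m = 3; total draws C(5,3) = 10; favorable C(3,1)*C(2,2) = 3; P = 3/10; answer 3/10

3/10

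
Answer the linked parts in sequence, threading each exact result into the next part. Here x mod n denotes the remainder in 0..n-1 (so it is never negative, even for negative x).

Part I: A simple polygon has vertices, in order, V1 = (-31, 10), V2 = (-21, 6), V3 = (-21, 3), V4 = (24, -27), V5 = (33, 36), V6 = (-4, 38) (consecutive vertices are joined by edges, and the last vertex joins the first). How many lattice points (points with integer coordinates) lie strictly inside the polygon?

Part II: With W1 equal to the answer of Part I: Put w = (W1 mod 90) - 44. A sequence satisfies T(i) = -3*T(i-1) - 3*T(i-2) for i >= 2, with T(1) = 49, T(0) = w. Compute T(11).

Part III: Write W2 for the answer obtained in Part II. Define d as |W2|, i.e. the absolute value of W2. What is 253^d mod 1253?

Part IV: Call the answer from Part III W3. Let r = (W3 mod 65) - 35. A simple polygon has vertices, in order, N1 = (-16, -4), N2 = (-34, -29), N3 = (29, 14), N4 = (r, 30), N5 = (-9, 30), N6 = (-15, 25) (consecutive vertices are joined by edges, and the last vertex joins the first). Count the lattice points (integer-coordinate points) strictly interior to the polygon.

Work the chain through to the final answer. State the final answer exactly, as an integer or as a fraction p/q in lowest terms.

Part I: cross terms: (-31*6 - -21*10)=24, (-21*3 - -21*6)=63, (-21*-27 - 24*3)=495, (24*36 - 33*-27)=1755, (33*38 - -4*36)=1398, (-4*10 - -31*38)=1138; twice the area = |4873| = 4873; area = 4873/2; boundary points = 2 + 3 + 15 + 9 + 1 + 1 = 31; strictly interior points = area - boundary/2 + 1 = 2422; answer 2422
Part II: W1 = 2422; w = 38; T(2) = -3*(49) - 3*(38) = -261; iterating: T(2)=-261, T(3)=636, T(4)=-1125, T(5)=1467, T(6)=-1026, T(7)=-1323, T(8)=7047, T(9)=-17172, T(10)=30375, T(11)=-39609; answer -39609
Part III: W2 = -39609; d = 39609; squarings mod 1253: 253^1=253, 253^2=106, 253^4=1212, 253^8=428, 253^16=246, 253^32=372, 253^64=554, 253^128=1184, 253^256=1002, 253^512=351, 253^1024=407, 253^2048=253, 253^4096=106, 253^8192=1212, 253^16384=428, 253^32768=246; 253^39609 = 253^1 * 253^8 * 253^16 * 253^32 * 253^128 * 253^512 * 253^2048 * 253^4096 * 253^32768 = 1212 (mod 1253); answer 1212
Part IV: W3 = 1212; r = 7; cross terms: (-16*-29 - -34*-4)=328, (-34*14 - 29*-29)=365, (29*30 - 7*14)=772, (7*30 - -9*30)=480, (-9*25 - -15*30)=225, (-15*-4 - -16*25)=460; twice the area = |2630| = 2630; area = 1315; boundary points = 1 + 1 + 2 + 16 + 1 + 1 = 22; strictly interior points = area - boundary/2 + 1 = 1305; answer 1305

1305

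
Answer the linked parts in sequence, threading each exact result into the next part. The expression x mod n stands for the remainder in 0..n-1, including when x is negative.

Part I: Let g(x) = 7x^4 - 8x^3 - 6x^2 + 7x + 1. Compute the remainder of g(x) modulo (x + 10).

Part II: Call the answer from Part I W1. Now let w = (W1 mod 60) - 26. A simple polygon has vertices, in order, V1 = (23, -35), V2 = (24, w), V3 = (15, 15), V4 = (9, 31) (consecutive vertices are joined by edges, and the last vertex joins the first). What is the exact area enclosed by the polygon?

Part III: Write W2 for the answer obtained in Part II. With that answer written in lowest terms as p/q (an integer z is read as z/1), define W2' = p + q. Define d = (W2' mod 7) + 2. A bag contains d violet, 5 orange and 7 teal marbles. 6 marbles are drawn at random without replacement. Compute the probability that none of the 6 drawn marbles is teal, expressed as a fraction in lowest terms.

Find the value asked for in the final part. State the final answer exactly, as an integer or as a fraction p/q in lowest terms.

3/286

Part I: remainder = value at the root: 7*(-10)^4 - 8*(-10)^3 - 6*(-10)^2 + 7*(-10)^1 + 1 = (70000) + (8000) + (-600) + (-70) + (1) = 77331; answer 77331
Part II: W1 = 77331; w = 25; cross terms: (23*25 - 24*-35)=1415, (24*15 - 15*25)=-15, (15*31 - 9*15)=330, (9*-35 - 23*31)=-1028; twice the area = |702| = 702; area = 351; answer 351
Part III: W2 = 351; threaded value p + q = 352; d = 4; total draws C(16,6) = 8008; favorable C(9,6) = 84; P = 3/286; answer 3/286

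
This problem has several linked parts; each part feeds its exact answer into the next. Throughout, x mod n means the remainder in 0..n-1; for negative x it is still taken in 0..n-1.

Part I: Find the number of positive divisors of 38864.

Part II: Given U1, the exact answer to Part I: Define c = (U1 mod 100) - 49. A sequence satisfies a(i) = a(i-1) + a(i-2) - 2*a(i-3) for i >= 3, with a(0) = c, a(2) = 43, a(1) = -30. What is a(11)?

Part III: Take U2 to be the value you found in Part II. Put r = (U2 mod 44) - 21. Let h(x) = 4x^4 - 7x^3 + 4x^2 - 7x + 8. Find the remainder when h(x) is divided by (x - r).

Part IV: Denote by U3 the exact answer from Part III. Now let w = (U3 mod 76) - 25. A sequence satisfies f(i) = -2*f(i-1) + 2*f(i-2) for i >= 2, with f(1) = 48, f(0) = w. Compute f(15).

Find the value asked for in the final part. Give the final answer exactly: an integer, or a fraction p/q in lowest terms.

Part I: 38864 = 2^4 * 7 * 347; number of divisors = (4+1) * (1+1) * (1+1) = 20; answer 20
Part II: U1 = 20; c = -29; a(3) = 1*(43) + 1*(-30) - 2*(-29) = 71; iterating: a(3)=71, a(4)=174, a(5)=159, a(6)=191, a(7)=2, a(8)=-125, a(9)=-505, a(10)=-634, a(11)=-889; answer -889
Part III: U2 = -889; r = 14; remainder = value at the root: 4*(14)^4 - 7*(14)^3 + 4*(14)^2 - 7*(14)^1 + 8 = (153664) + (-19208) + (784) + (-98) + (8) = 135150; answer 135150
Part IV: U3 = 135150; w = -3; f(2) = -2*(48) + 2*(-3) = -102; iterating: f(2)=-102, f(3)=300, f(4)=-804, f(5)=2208, f(6)=-6024, f(7)=16464, f(8)=-44976, f(9)=122880, f(10)=-335712, f(11)=917184, f(12)=-2505792, f(13)=6845952, f(14)=-18703488, f(15)=51098880; answer 51098880

51098880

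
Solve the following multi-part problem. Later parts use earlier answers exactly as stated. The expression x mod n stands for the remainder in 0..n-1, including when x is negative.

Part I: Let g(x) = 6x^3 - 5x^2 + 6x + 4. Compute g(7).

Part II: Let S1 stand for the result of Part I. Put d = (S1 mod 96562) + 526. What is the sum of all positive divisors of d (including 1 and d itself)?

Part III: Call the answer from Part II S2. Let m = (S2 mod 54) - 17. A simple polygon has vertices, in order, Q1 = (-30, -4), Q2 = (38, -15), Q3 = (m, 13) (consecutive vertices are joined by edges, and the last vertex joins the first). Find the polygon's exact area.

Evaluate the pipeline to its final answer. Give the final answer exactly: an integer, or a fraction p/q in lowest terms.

1299/2

Part I: 6*(7)^3 - 5*(7)^2 + 6*(7)^1 + 4 = (2058) + (-245) + (42) + (4) = 1859; answer 1859
Part II: S1 = 1859; d = 2385; 2385 = 3^2 * 5 * 53; sigma = (1 + 3 + 9) * (1 + 5) * (1 + 53) = 13 * 6 * 54 = 4212; answer 4212
Part III: S2 = 4212; m = -17; cross terms: (-30*-15 - 38*-4)=602, (38*13 - -17*-15)=239, (-17*-4 - -30*13)=458; twice the area = |1299| = 1299; area = 1299/2; answer 1299/2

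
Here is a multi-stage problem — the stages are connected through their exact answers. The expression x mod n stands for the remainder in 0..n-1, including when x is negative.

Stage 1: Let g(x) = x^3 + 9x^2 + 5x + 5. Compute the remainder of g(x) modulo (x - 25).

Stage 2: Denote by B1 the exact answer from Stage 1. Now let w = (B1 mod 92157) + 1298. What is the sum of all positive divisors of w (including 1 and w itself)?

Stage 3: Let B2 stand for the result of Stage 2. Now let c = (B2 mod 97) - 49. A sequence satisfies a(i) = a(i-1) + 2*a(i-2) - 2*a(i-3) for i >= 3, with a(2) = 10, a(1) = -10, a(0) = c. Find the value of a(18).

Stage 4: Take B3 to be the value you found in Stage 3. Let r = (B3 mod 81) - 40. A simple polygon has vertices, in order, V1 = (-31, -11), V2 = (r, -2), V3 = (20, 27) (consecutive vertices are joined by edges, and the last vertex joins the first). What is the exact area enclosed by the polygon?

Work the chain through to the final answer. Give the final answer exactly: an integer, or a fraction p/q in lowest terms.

Stage 1: remainder = value at the root: 1*(25)^3 + 9*(25)^2 + 5*(25)^1 + 5 = (15625) + (5625) + (125) + (5) = 21380; answer 21380
Stage 2: B1 = 21380; w = 22678; 22678 = 2 * 17 * 23 * 29; sigma = (1 + 2) * (1 + 17) * (1 + 23) * (1 + 29) = 3 * 18 * 24 * 30 = 38880; answer 38880
Stage 3: B2 = 38880; c = 31; a(3) = 1*(10) + 2*(-10) - 2*(31) = -72; iterating: a(3)=-72, a(4)=-32, a(5)=-196, a(6)=-116, a(7)=-444, a(8)=-284, a(9)=-940, a(10)=-620, a(11)=-1932, a(12)=-1292, a(13)=-3916, a(14)=-2636, a(15)=-7884, a(16)=-5324, a(17)=-15820, a(18)=-10700; answer -10700
Stage 4: B3 = -10700; r = 33; cross terms: (-31*-2 - 33*-11)=425, (33*27 - 20*-2)=931, (20*-11 - -31*27)=617; twice the area = |1973| = 1973; area = 1973/2; answer 1973/2

1973/2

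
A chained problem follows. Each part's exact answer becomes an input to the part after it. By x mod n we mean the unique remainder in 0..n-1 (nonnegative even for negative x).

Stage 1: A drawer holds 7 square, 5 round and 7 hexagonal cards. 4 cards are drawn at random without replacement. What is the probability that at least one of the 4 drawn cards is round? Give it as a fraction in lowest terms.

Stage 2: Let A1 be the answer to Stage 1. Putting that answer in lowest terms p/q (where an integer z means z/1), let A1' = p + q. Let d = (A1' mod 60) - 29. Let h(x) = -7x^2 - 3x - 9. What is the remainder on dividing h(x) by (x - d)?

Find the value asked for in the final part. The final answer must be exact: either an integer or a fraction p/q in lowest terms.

-43

Stage 1: total draws C(19,4) = 3876; complement C(14,4) = 1001; favorable 3876 - 1001 = 2875; P = 2875/3876; answer 2875/3876
Stage 2: A1 = 2875/3876; threaded value p + q = 6751; d = 2; remainder = value at the root: -7*(2)^2 - 3*(2)^1 - 9 = (-28) + (-6) + (-9) = -43; answer -43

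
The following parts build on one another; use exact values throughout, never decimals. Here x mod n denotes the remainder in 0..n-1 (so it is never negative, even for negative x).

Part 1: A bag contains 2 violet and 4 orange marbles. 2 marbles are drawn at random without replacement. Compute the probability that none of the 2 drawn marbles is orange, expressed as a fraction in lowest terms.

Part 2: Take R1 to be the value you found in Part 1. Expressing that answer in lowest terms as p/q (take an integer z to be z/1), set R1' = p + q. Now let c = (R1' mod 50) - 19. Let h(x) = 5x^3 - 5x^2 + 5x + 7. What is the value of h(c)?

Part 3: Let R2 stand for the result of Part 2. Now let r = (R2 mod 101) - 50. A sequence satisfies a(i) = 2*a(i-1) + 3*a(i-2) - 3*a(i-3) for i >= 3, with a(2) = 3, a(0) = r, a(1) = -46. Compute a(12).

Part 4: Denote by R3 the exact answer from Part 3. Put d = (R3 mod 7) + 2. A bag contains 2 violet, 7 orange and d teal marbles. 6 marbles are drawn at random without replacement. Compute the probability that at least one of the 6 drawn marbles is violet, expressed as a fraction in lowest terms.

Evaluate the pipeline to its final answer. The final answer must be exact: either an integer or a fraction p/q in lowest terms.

Part 1: total draws C(6,2) = 15; favorable C(2,2) = 1; P = 1/15; answer 1/15
Part 2: R1 = 1/15; threaded value p + q = 16; c = -3; 5*(-3)^3 - 5*(-3)^2 + 5*(-3)^1 + 7 = (-135) + (-45) + (-15) + (7) = -188; answer -188
Part 3: R2 = -188; r = -36; a(3) = 2*(3) + 3*(-46) - 3*(-36) = -24; iterating: a(3)=-24, a(4)=99, a(5)=117, a(6)=603, a(7)=1260, a(8)=3978, a(9)=9927, a(10)=28008, a(11)=73863, a(12)=201969; answer 201969
Part 4: R3 = 201969; d = 7; total draws C(16,6) = 8008; complement C(14,6) = 3003; favorable 8008 - 3003 = 5005; P = 5/8; answer 5/8

5/8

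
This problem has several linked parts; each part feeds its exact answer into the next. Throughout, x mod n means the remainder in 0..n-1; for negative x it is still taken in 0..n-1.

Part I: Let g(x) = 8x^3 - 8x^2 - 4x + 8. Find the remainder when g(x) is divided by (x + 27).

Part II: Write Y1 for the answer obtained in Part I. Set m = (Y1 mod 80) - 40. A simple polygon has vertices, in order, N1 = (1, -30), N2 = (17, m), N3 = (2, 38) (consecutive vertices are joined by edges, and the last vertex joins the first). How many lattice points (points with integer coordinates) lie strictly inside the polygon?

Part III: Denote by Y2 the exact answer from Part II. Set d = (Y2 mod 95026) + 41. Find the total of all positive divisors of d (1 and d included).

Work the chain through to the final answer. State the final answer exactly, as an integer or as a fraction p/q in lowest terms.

Part I: remainder = value at the root: 8*(-27)^3 - 8*(-27)^2 - 4*(-27)^1 + 8 = (-157464) + (-5832) + (108) + (8) = -163180; answer -163180
Part II: Y1 = -163180; m = -20; cross terms: (1*-20 - 17*-30)=490, (17*38 - 2*-20)=686, (2*-30 - 1*38)=-98; twice the area = |1078| = 1078; area = 539; boundary points = 2 + 1 + 1 = 4; strictly interior points = area - boundary/2 + 1 = 538; answer 538
Part III: Y2 = 538; d = 579; 579 = 3 * 193; sigma = (1 + 3) * (1 + 193) = 4 * 194 = 776; answer 776

776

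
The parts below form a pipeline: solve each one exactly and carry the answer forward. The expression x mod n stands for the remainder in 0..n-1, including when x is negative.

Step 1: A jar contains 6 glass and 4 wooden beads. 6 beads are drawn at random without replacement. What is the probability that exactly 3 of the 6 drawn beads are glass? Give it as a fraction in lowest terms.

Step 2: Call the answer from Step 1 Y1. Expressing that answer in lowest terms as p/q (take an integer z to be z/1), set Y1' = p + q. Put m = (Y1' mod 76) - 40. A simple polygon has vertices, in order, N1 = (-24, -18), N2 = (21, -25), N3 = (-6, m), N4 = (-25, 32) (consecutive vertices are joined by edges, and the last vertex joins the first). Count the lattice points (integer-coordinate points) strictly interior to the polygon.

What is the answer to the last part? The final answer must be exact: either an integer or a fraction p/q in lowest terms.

673

Step 1: total draws C(10,6) = 210; favorable C(6,3)*C(4,3) = 80; P = 8/21; answer 8/21
Step 2: Y1 = 8/21; threaded value p + q = 29; m = -11; cross terms: (-24*-25 - 21*-18)=978, (21*-11 - -6*-25)=-381, (-6*32 - -25*-11)=-467, (-25*-18 - -24*32)=1218; twice the area = |1348| = 1348; area = 674; boundary points = 1 + 1 + 1 + 1 = 4; strictly interior points = area - boundary/2 + 1 = 673; answer 673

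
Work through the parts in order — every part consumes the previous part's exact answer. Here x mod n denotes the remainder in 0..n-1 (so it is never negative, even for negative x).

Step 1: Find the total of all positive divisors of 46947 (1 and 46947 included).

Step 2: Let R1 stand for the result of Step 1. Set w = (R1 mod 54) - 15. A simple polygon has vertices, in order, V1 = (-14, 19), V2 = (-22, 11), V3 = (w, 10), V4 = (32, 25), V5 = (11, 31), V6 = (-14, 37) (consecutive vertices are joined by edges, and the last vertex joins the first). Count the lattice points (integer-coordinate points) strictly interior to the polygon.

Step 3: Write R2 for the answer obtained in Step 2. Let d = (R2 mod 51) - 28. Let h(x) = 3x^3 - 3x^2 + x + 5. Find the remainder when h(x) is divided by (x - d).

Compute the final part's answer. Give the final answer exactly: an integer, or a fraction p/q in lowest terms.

19

Step 1: 46947 = 3 * 15649; sigma = (1 + 3) * (1 + 15649) = 4 * 15650 = 62600; answer 62600
Step 2: R1 = 62600; w = -1; cross terms: (-14*11 - -22*19)=264, (-22*10 - -1*11)=-209, (-1*25 - 32*10)=-345, (32*31 - 11*25)=717, (11*37 - -14*31)=841, (-14*19 - -14*37)=252; twice the area = |1520| = 1520; area = 760; boundary points = 8 + 1 + 3 + 3 + 1 + 18 = 34; strictly interior points = area - boundary/2 + 1 = 744; answer 744
Step 3: R2 = 744; d = 2; remainder = value at the root: 3*(2)^3 - 3*(2)^2 + 1*(2)^1 + 5 = (24) + (-12) + (2) + (5) = 19; answer 19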